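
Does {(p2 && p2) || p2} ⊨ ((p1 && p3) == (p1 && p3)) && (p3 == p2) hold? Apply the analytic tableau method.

No

Initial set: {((p2 && p2) || p2); !(((p1 && p3) == (p1 && p3)) && (p3 == p2))}.
((p2 && p2) || p2): β-rule — branch into (p2 && p2)  //  p2.
  branch 1 (add (p2 && p2)):
    (p2 && p2): α-rule — add p2, p2.
    !(((p1 && p3) == (p1 && p3)) && (p3 == p2)): β-rule — branch into !((p1 && p3) == (p1 && p3))  //  !(p3 == p2).
      branch 1.1 (add !((p1 && p3) == (p1 && p3))):
        !((p1 && p3) == (p1 && p3)): β-rule — branch into (p1 && p3), !(p1 && p3)  //  !(p1 && p3), (p1 && p3).
          branch 1.1.1 (add (p1 && p3), !(p1 && p3)):
            (p1 && p3): α-rule — add p1, p3.
            !(p1 && p3): β-rule — branch into !p1  //  !p3.
              branch 1.1.1.1 (add !p1):
                × closes — contains both p1 and !p1.
              branch 1.1.1.2 (add !p3):
                × closes — contains both p3 and !p3.
          branch 1.1.2 (add !(p1 && p3), (p1 && p3)):
            (p1 && p3): α-rule — add p1, p3.
            !(p1 && p3): β-rule — branch into !p1  //  !p3.
              branch 1.1.2.1 (add !p1):
                × closes — contains both p1 and !p1.
              branch 1.1.2.2 (add !p3):
                × closes — contains both p3 and !p3.
      branch 1.2 (add !(p3 == p2)):
        !(p3 == p2): β-rule — branch into p3, !p2  //  !p3, p2.
          branch 1.2.1 (add p3, !p2):
            × closes — contains both p2 and !p2.
          branch 1.2.2 (add !p3, p2):
            ○ open, literals {p2=1, p3=0}.
  branch 2 (add p2):
    !(((p1 && p3) == (p1 && p3)) && (p3 == p2)): β-rule — branch into !((p1 && p3) == (p1 && p3))  //  !(p3 == p2).
      branch 2.1 (add !((p1 && p3) == (p1 && p3))):
        !((p1 && p3) == (p1 && p3)): β-rule — branch into (p1 && p3), !(p1 && p3)  //  !(p1 && p3), (p1 && p3).
          branch 2.1.1 (add (p1 && p3), !(p1 && p3)):
            (p1 && p3): α-rule — add p1, p3.
            !(p1 && p3): β-rule — branch into !p1  //  !p3.
              branch 2.1.1.1 (add !p1):
                × closes — contains both p1 and !p1.
              branch 2.1.1.2 (add !p3):
                × closes — contains both p3 and !p3.
          branch 2.1.2 (add !(p1 && p3), (p1 && p3)):
            (p1 && p3): α-rule — add p1, p3.
            !(p1 && p3): β-rule — branch into !p1  //  !p3.
              branch 2.1.2.1 (add !p1):
                × closes — contains both p1 and !p1.
              branch 2.1.2.2 (add !p3):
                × closes — contains both p3 and !p3.
      branch 2.2 (add !(p3 == p2)):
        !(p3 == p2): β-rule — branch into p3, !p2  //  !p3, p2.
          branch 2.2.1 (add p3, !p2):
            × closes — contains both p2 and !p2.
          branch 2.2.2 (add !p3, p2):
            ○ open, literals {p2=1, p3=0}.
10 branches closed, 2 open.
An open branch gives a countermodel: p2=1, p3=0 (unmentioned atoms arbitrary); the premises hold there but the conclusion fails.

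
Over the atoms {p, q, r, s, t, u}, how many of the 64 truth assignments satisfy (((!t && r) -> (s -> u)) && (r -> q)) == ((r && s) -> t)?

50

Initial set: {((((!t && r) -> (s -> u)) && (r -> q)) == ((r && s) -> t))}.
((((!t && r) -> (s -> u)) && (r -> q)) == ((r && s) -> t)): β-rule — branch into (((!t && r) -> (s -> u)) && (r -> q)), ((r && s) -> t)  //  !(((!t && r) -> (s -> u)) && (r -> q)), !((r && s) -> t).
  branch 1 (add (((!t && r) -> (s -> u)) && (r -> q)), ((r && s) -> t)):
    (((!t && r) -> (s -> u)) && (r -> q)): α-rule — add ((!t && r) -> (s -> u)), (r -> q).
    ((r && s) -> t): β-rule — branch into !(r && s)  //  t.
      branch 1.1 (add !(r && s)):
        ((!t && r) -> (s -> u)): β-rule — branch into !(!t && r)  //  (s -> u).
          branch 1.1.1 (add !(!t && r)):
            (r -> q): β-rule — branch into !r  //  q.
              branch 1.1.1.1 (add !r):
                !(r && s): β-rule — branch into !r  //  !s.
                  branch 1.1.1.1.1 (add !r):
                    !(!t && r): β-rule — branch into !!t  //  !r.
                      branch 1.1.1.1.1.1 (add !!t):
                        ○ open, literals {r=0, t=1}.
                      branch 1.1.1.1.1.2 (add !r):
                        ○ open, literals {r=0}.
                  branch 1.1.1.1.2 (add !s):
                    !(!t && r): β-rule — branch into !!t  //  !r.
                      branch 1.1.1.1.2.1 (add !!t):
                        ○ open, literals {r=0, s=0, t=1}.
                      branch 1.1.1.1.2.2 (add !r):
                        ○ open, literals {r=0, s=0}.
              branch 1.1.1.2 (add q):
                !(r && s): β-rule — branch into !r  //  !s.
                  branch 1.1.1.2.1 (add !r):
                    !(!t && r): β-rule — branch into !!t  //  !r.
                      branch 1.1.1.2.1.1 (add !!t):
                        ○ open, literals {q=1, r=0, t=1}.
                      branch 1.1.1.2.1.2 (add !r):
                        ○ open, literals {q=1, r=0}.
                  branch 1.1.1.2.2 (add !s):
                    !(!t && r): β-rule — branch into !!t  //  !r.
                      branch 1.1.1.2.2.1 (add !!t):
                        ○ open, literals {q=1, s=0, t=1}.
                      branch 1.1.1.2.2.2 (add !r):
                        ○ open, literals {q=1, r=0, s=0}.
          branch 1.1.2 (add (s -> u)):
            (r -> q): β-rule — branch into !r  //  q.
              branch 1.1.2.1 (add !r):
                !(r && s): β-rule — branch into !r  //  !s.
                  branch 1.1.2.1.1 (add !r):
                    (s -> u): β-rule — branch into !s  //  u.
                      branch 1.1.2.1.1.1 (add !s):
                        ○ open, literals {r=0, s=0}.
                      branch 1.1.2.1.1.2 (add u):
                        ○ open, literals {r=0, u=1}.
                  branch 1.1.2.1.2 (add !s):
                    (s -> u): β-rule — branch into !s  //  u.
                      branch 1.1.2.1.2.1 (add !s):
                        ○ open, literals {r=0, s=0}.
                      branch 1.1.2.1.2.2 (add u):
                        ○ open, literals {r=0, s=0, u=1}.
              branch 1.1.2.2 (add q):
                !(r && s): β-rule — branch into !r  //  !s.
                  branch 1.1.2.2.1 (add !r):
                    (s -> u): β-rule — branch into !s  //  u.
                      branch 1.1.2.2.1.1 (add !s):
                        ○ open, literals {q=1, r=0, s=0}.
                      branch 1.1.2.2.1.2 (add u):
                        ○ open, literals {q=1, r=0, u=1}.
                  branch 1.1.2.2.2 (add !s):
                    (s -> u): β-rule — branch into !s  //  u.
                      branch 1.1.2.2.2.1 (add !s):
                        ○ open, literals {q=1, s=0}.
                      branch 1.1.2.2.2.2 (add u):
                        ○ open, literals {q=1, s=0, u=1}.
      branch 1.2 (add t):
        ((!t && r) -> (s -> u)): β-rule — branch into !(!t && r)  //  (s -> u).
          branch 1.2.1 (add !(!t && r)):
            (r -> q): β-rule — branch into !r  //  q.
              branch 1.2.1.1 (add !r):
                !(!t && r): β-rule — branch into !!t  //  !r.
                  branch 1.2.1.1.1 (add !!t):
                    ○ open, literals {r=0, t=1}.
                  branch 1.2.1.1.2 (add !r):
                    ○ open, literals {r=0, t=1}.
              branch 1.2.1.2 (add q):
                !(!t && r): β-rule — branch into !!t  //  !r.
                  branch 1.2.1.2.1 (add !!t):
                    ○ open, literals {q=1, t=1}.
                  branch 1.2.1.2.2 (add !r):
                    ○ open, literals {q=1, r=0, t=1}.
          branch 1.2.2 (add (s -> u)):
            (r -> q): β-rule — branch into !r  //  q.
              branch 1.2.2.1 (add !r):
                (s -> u): β-rule — branch into !s  //  u.
                  branch 1.2.2.1.1 (add !s):
                    ○ open, literals {r=0, s=0, t=1}.
                  branch 1.2.2.1.2 (add u):
                    ○ open, literals {r=0, t=1, u=1}.
              branch 1.2.2.2 (add q):
                (s -> u): β-rule — branch into !s  //  u.
                  branch 1.2.2.2.1 (add !s):
                    ○ open, literals {q=1, s=0, t=1}.
                  branch 1.2.2.2.2 (add u):
                    ○ open, literals {q=1, t=1, u=1}.
  branch 2 (add !(((!t && r) -> (s -> u)) && (r -> q)), !((r && s) -> t)):
    !((r && s) -> t): α-rule — add (r && s), !t.
    (r && s): α-rule — add r, s.
    !(((!t && r) -> (s -> u)) && (r -> q)): β-rule — branch into !((!t && r) -> (s -> u))  //  !(r -> q).
      branch 2.1 (add !((!t && r) -> (s -> u))):
        !((!t && r) -> (s -> u)): α-rule — add (!t && r), !(s -> u).
        (!t && r): α-rule — add !t, r.
        !(s -> u): α-rule — add s, !u.
        ○ open, literals {r=1, s=1, t=0, u=0}.
      branch 2.2 (add !(r -> q)):
        !(r -> q): α-rule — add r, !q.
        ○ open, literals {q=0, r=1, s=1, t=0}.
0 branches closed, 26 open.
Each open branch fixes some atoms; the unmentioned ones are free. Counting distinct full assignments: branch {r=0, t=1} (p, q, s, u) contributes 16 new; branch {r=0} (p, q, s, t, u) contributes 16 new; branch {r=0, s=0, t=1} (p, q, u) contributes 0 new; branch {r=0, s=0} (p, q, t, u) contributes 0 new; branch {q=1, r=0, t=1} (p, s, u) contributes 0 new; branch {q=1, r=0} (p, s, t, u) contributes 0 new; branch {q=1, s=0, t=1} (p, r, u) contributes 4 new; branch {q=1, r=0, s=0} (p, t, u) contributes 0 new; branch {r=0, s=0} (p, q, t, u) contributes 0 new; branch {r=0, u=1} (p, q, s, t) contributes 0 new; branch {r=0, s=0} (p, q, t, u) contributes 0 new; branch {r=0, s=0, u=1} (p, q, t) contributes 0 new; branch {q=1, r=0, s=0} (p, t, u) contributes 0 new; branch {q=1, r=0, u=1} (p, s, t) contributes 0 new; branch {q=1, s=0} (p, r, t, u) contributes 4 new; branch {q=1, s=0, u=1} (p, r, t) contributes 0 new; branch {r=0, t=1} (p, q, s, u) contributes 0 new; branch {r=0, t=1} (p, q, s, u) contributes 0 new; branch {q=1, t=1} (p, r, s, u) contributes 4 new; branch {q=1, r=0, t=1} (p, s, u) contributes 0 new; branch {r=0, s=0, t=1} (p, q, u) contributes 0 new; branch {r=0, t=1, u=1} (p, q, s) contributes 0 new; branch {q=1, s=0, t=1} (p, r, u) contributes 0 new; branch {q=1, t=1, u=1} (p, r, s) contributes 0 new; branch {r=1, s=1, t=0, u=0} (p, q) contributes 4 new; branch {q=0, r=1, s=1, t=0} (p, u) contributes 2 new. Total: 50.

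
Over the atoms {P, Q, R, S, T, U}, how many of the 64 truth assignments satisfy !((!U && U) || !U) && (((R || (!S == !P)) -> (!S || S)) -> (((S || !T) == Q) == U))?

16

Initial set: {(!((!U && U) || !U) && (((R || (!S == !P)) -> (!S || S)) -> (((S || !T) == Q) == U)))}.
(!((!U && U) || !U) && (((R || (!S == !P)) -> (!S || S)) -> (((S || !T) == Q) == U))): α-rule — add !((!U && U) || !U), (((R || (!S == !P)) -> (!S || S)) -> (((S || !T) == Q) == U)).
!((!U && U) || !U): α-rule — add !(!U && U), !!U.
(((R || (!S == !P)) -> (!S || S)) -> (((S || !T) == Q) == U)): β-rule — branch into !((R || (!S == !P)) -> (!S || S))  //  (((S || !T) == Q) == U).
  branch 1 (add !((R || (!S == !P)) -> (!S || S))):
    !((R || (!S == !P)) -> (!S || S)): α-rule — add (R || (!S == !P)), !(!S || S).
    !(!S || S): α-rule — add !!S, !S.
    × closes — contains both S and !S.
  branch 2 (add (((S || !T) == Q) == U)):
    !(!U && U): β-rule — branch into !!U  //  !U.
      branch 2.1 (add !!U):
        (((S || !T) == Q) == U): β-rule — branch into ((S || !T) == Q), U  //  !((S || !T) == Q), !U.
          branch 2.1.1 (add ((S || !T) == Q), U):
            ((S || !T) == Q): β-rule — branch into (S || !T), Q  //  !(S || !T), !Q.
              branch 2.1.1.1 (add (S || !T), Q):
                (S || !T): β-rule — branch into S  //  !T.
                  branch 2.1.1.1.1 (add S):
                    ○ open, literals {Q=1, S=1, U=1}.
                  branch 2.1.1.1.2 (add !T):
                    ○ open, literals {Q=1, T=0, U=1}.
              branch 2.1.1.2 (add !(S || !T), !Q):
                !(S || !T): α-rule — add !S, !!T.
                ○ open, literals {Q=0, S=0, T=1, U=1}.
          branch 2.1.2 (add !((S || !T) == Q), !U):
            × closes — contains both U and !U.
      branch 2.2 (add !U):
        × closes — contains both U and !U.
3 branches closed, 3 open.
Each open branch fixes some atoms; the unmentioned ones are free. Counting distinct full assignments: branch {Q=1, S=1, U=1} (P, R, T) contributes 8 new; branch {Q=1, T=0, U=1} (P, R, S) contributes 4 new; branch {Q=0, S=0, T=1, U=1} (P, R) contributes 4 new. Total: 16.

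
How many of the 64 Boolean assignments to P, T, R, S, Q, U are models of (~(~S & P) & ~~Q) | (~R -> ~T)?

Initial set: {((~(~S & P) & ~~Q) | (~R -> ~T))}.
((~(~S & P) & ~~Q) | (~R -> ~T)): β-rule — branch into (~(~S & P) & ~~Q)  //  (~R -> ~T).
  branch 1 (add (~(~S & P) & ~~Q)):
    (~(~S & P) & ~~Q): α-rule — add ~(~S & P), ~~Q.
    ~~Q: drop double negation, giving Q.
    ~(~S & P): β-rule — branch into ~~S  //  ~P.
      branch 1.1 (add ~~S):
        ○ open, literals {Q=T, S=T}.
      branch 1.2 (add ~P):
        ○ open, literals {P=F, Q=T}.
  branch 2 (add (~R -> ~T)):
    (~R -> ~T): β-rule — branch into ~~R  //  ~T.
      branch 2.1 (add ~~R):
        ○ open, literals {R=T}.
      branch 2.2 (add ~T):
        ○ open, literals {T=F}.
0 branches closed, 4 open.
Each open branch fixes some atoms; the unmentioned ones are free. Counting distinct full assignments: branch {Q=T, S=T} (P, T, R, U) contributes 16 new; branch {P=F, Q=T} (T, R, S, U) contributes 8 new; branch {R=T} (P, T, S, Q, U) contributes 20 new; branch {T=F} (P, R, S, Q, U) contributes 10 new. Total: 54.

54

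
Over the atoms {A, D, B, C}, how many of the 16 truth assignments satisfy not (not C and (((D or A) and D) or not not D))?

12

Initial set: {not (not C and (((D or A) and D) or not not D))}.
not (not C and (((D or A) and D) or not not D)): β-rule — branch into not not C  //  not (((D or A) and D) or not not D).
  branch 1 (add not not C):
    ○ open, literals {C=1}.
  branch 2 (add not (((D or A) and D) or not not D)):
    not (((D or A) and D) or not not D): α-rule — add not ((D or A) and D), not not not D.
    not not not D: drop double negation, giving not D.
    not ((D or A) and D): β-rule — branch into not (D or A)  //  not D.
      branch 2.1 (add not (D or A)):
        not (D or A): α-rule — add not D, not A.
        ○ open, literals {A=0, D=0}.
      branch 2.2 (add not D):
        ○ open, literals {D=0}.
0 branches closed, 3 open.
Each open branch fixes some atoms; the unmentioned ones are free. Counting distinct full assignments: branch {C=1} (A, D, B) contributes 8 new; branch {A=0, D=0} (B, C) contributes 2 new; branch {D=0} (A, B, C) contributes 2 new. Total: 12.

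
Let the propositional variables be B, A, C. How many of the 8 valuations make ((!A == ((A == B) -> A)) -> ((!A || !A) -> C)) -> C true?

5

Initial set: {T (((!A == ((A == B) -> A)) -> ((!A || !A) -> C)) -> C)}.
T (((!A == ((A == B) -> A)) -> ((!A || !A) -> C)) -> C): β-rule — branch into F ((!A == ((A == B) -> A)) -> ((!A || !A) -> C))  //  T C.
  branch 1 (add F ((!A == ((A == B) -> A)) -> ((!A || !A) -> C))):
    F ((!A == ((A == B) -> A)) -> ((!A || !A) -> C)): α-rule — add T (!A == ((A == B) -> A)), F ((!A || !A) -> C).
    F ((!A || !A) -> C): α-rule — add T (!A || !A), F C.
    T (!A == ((A == B) -> A)): β-rule — branch into T !A, T ((A == B) -> A)  //  F !A, F ((A == B) -> A).
      branch 1.1 (add T !A, T ((A == B) -> A)):
        T (!A || !A): β-rule — branch into T !A  //  T !A.
          branch 1.1.1 (add T !A):
            T ((A == B) -> A): β-rule — branch into F (A == B)  //  T A.
              branch 1.1.1.1 (add F (A == B)):
                F (A == B): β-rule — branch into T A, F B  //  F A, T B.
                  branch 1.1.1.1.1 (add T A, F B):
                    × closes — contains both A and !A.
                  branch 1.1.1.1.2 (add F A, T B):
                    ○ open, literals {A=false, B=true, C=false}.
              branch 1.1.1.2 (add T A):
                × closes — contains both A and !A.
          branch 1.1.2 (add T !A):
            T ((A == B) -> A): β-rule — branch into F (A == B)  //  T A.
              branch 1.1.2.1 (add F (A == B)):
                F (A == B): β-rule — branch into T A, F B  //  F A, T B.
                  branch 1.1.2.1.1 (add T A, F B):
                    × closes — contains both A and !A.
                  branch 1.1.2.1.2 (add F A, T B):
                    ○ open, literals {A=false, B=true, C=false}.
              branch 1.1.2.2 (add T A):
                × closes — contains both A and !A.
      branch 1.2 (add F !A, F ((A == B) -> A)):
        F ((A == B) -> A): α-rule — add T (A == B), F A.
        × closes — contains both A and !A.
  branch 2 (add T C):
    ○ open, literals {C=true}.
5 branches closed, 3 open.
Each open branch fixes some atoms; the unmentioned ones are free. Counting distinct full assignments: branch {A=false, B=true, C=false} (none free) contributes 1 new; branch {A=false, B=true, C=false} (none free) contributes 0 new; branch {C=true} (B, A) contributes 4 new. Total: 5.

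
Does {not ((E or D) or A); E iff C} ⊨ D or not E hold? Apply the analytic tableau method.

Yes

Initial set: {not ((E or D) or A); (E iff C); not (D or not E)}.
not ((E or D) or A): α-rule — add not (E or D), not A.
not (D or not E): α-rule — add not D, not not E.
not (E or D): α-rule — add not E, not D.
× closes — contains both E and not E.
All 1 branch closes.
Every branch closed, so the premises entail the conclusion.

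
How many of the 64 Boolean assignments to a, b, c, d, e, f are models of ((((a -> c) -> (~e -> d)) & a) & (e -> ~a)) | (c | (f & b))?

46

Initial set: {(((((a -> c) -> (~e -> d)) & a) & (e -> ~a)) | (c | (f & b)))}.
(((((a -> c) -> (~e -> d)) & a) & (e -> ~a)) | (c | (f & b))): β-rule — branch into ((((a -> c) -> (~e -> d)) & a) & (e -> ~a))  //  (c | (f & b)).
  branch 1 (add ((((a -> c) -> (~e -> d)) & a) & (e -> ~a))):
    ((((a -> c) -> (~e -> d)) & a) & (e -> ~a)): α-rule — add (((a -> c) -> (~e -> d)) & a), (e -> ~a).
    (((a -> c) -> (~e -> d)) & a): α-rule — add ((a -> c) -> (~e -> d)), a.
    (e -> ~a): β-rule — branch into ~e  //  ~a.
      branch 1.1 (add ~e):
        ((a -> c) -> (~e -> d)): β-rule — branch into ~(a -> c)  //  (~e -> d).
          branch 1.1.1 (add ~(a -> c)):
            ~(a -> c): α-rule — add a, ~c.
            ○ open, literals {a=T, c=F, e=F}.
          branch 1.1.2 (add (~e -> d)):
            (~e -> d): β-rule — branch into ~~e  //  d.
              branch 1.1.2.1 (add ~~e):
                × closes — contains both e and ~e.
              branch 1.1.2.2 (add d):
                ○ open, literals {a=T, d=T, e=F}.
      branch 1.2 (add ~a):
        × closes — contains both a and ~a.
  branch 2 (add (c | (f & b))):
    (c | (f & b)): β-rule — branch into c  //  (f & b).
      branch 2.1 (add c):
        ○ open, literals {c=T}.
      branch 2.2 (add (f & b)):
        (f & b): α-rule — add f, b.
        ○ open, literals {b=T, f=T}.
2 branches closed, 4 open.
Each open branch fixes some atoms; the unmentioned ones are free. Counting distinct full assignments: branch {a=T, c=F, e=F} (b, d, f) contributes 8 new; branch {a=T, d=T, e=F} (b, c, f) contributes 4 new; branch {c=T} (a, b, d, e, f) contributes 28 new; branch {b=T, f=T} (a, c, d, e) contributes 6 new. Total: 46.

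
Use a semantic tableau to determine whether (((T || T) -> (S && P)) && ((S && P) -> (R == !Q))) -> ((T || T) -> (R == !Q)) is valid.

Assume the negation and expand:
Initial set: {!((((T || T) -> (S && P)) && ((S && P) -> (R == !Q))) -> ((T || T) -> (R == !Q)))}.
!((((T || T) -> (S && P)) && ((S && P) -> (R == !Q))) -> ((T || T) -> (R == !Q))): α-rule — add (((T || T) -> (S && P)) && ((S && P) -> (R == !Q))), !((T || T) -> (R == !Q)).
(((T || T) -> (S && P)) && ((S && P) -> (R == !Q))): α-rule — add ((T || T) -> (S && P)), ((S && P) -> (R == !Q)).
!((T || T) -> (R == !Q)): α-rule — add (T || T), !(R == !Q).
((T || T) -> (S && P)): β-rule — branch into !(T || T)  //  (S && P).
  branch 1 (add !(T || T)):
    !(T || T): α-rule — add !T, !T.
    ((S && P) -> (R == !Q)): β-rule — branch into !(S && P)  //  (R == !Q).
      branch 1.1 (add !(S && P)):
        (T || T): β-rule — branch into T  //  T.
          branch 1.1.1 (add T):
            × closes — contains both T and !T.
          branch 1.1.2 (add T):
            × closes — contains both T and !T.
      branch 1.2 (add (R == !Q)):
        (T || T): β-rule — branch into T  //  T.
          branch 1.2.1 (add T):
            × closes — contains both T and !T.
          branch 1.2.2 (add T):
            × closes — contains both T and !T.
  branch 2 (add (S && P)):
    (S && P): α-rule — add S, P.
    ((S && P) -> (R == !Q)): β-rule — branch into !(S && P)  //  (R == !Q).
      branch 2.1 (add !(S && P)):
        (T || T): β-rule — branch into T  //  T.
          branch 2.1.1 (add T):
            !(R == !Q): β-rule — branch into R, !!Q  //  !R, !Q.
              branch 2.1.1.1 (add R, !!Q):
                !(S && P): β-rule — branch into !S  //  !P.
                  branch 2.1.1.1.1 (add !S):
                    × closes — contains both S and !S.
                  branch 2.1.1.1.2 (add !P):
                    × closes — contains both P and !P.
              branch 2.1.1.2 (add !R, !Q):
                !(S && P): β-rule — branch into !S  //  !P.
                  branch 2.1.1.2.1 (add !S):
                    × closes — contains both S and !S.
                  branch 2.1.1.2.2 (add !P):
                    × closes — contains both P and !P.
          branch 2.1.2 (add T):
            !(R == !Q): β-rule — branch into R, !!Q  //  !R, !Q.
              branch 2.1.2.1 (add R, !!Q):
                !(S && P): β-rule — branch into !S  //  !P.
                  branch 2.1.2.1.1 (add !S):
                    × closes — contains both S and !S.
                  branch 2.1.2.1.2 (add !P):
                    × closes — contains both P and !P.
              branch 2.1.2.2 (add !R, !Q):
                !(S && P): β-rule — branch into !S  //  !P.
                  branch 2.1.2.2.1 (add !S):
                    × closes — contains both S and !S.
                  branch 2.1.2.2.2 (add !P):
                    × closes — contains both P and !P.
      branch 2.2 (add (R == !Q)):
        (T || T): β-rule — branch into T  //  T.
          branch 2.2.1 (add T):
            !(R == !Q): β-rule — branch into R, !!Q  //  !R, !Q.
              branch 2.2.1.1 (add R, !!Q):
                (R == !Q): β-rule — branch into R, !Q  //  !R, !!Q.
                  branch 2.2.1.1.1 (add R, !Q):
                    × closes — contains both Q and !Q.
                  branch 2.2.1.1.2 (add !R, !!Q):
                    × closes — contains both R and !R.
              branch 2.2.1.2 (add !R, !Q):
                (R == !Q): β-rule — branch into R, !Q  //  !R, !!Q.
                  branch 2.2.1.2.1 (add R, !Q):
                    × closes — contains both R and !R.
                  branch 2.2.1.2.2 (add !R, !!Q):
                    × closes — contains both Q and !Q.
          branch 2.2.2 (add T):
            !(R == !Q): β-rule — branch into R, !!Q  //  !R, !Q.
              branch 2.2.2.1 (add R, !!Q):
                (R == !Q): β-rule — branch into R, !Q  //  !R, !!Q.
                  branch 2.2.2.1.1 (add R, !Q):
                    × closes — contains both Q and !Q.
                  branch 2.2.2.1.2 (add !R, !!Q):
                    × closes — contains both R and !R.
              branch 2.2.2.2 (add !R, !Q):
                (R == !Q): β-rule — branch into R, !Q  //  !R, !!Q.
                  branch 2.2.2.2.1 (add R, !Q):
                    × closes — contains both R and !R.
                  branch 2.2.2.2.2 (add !R, !!Q):
                    × closes — contains both Q and !Q.
All 20 branches close.
Every branch closed, so the negation is unsatisfiable and the formula is valid.

Valid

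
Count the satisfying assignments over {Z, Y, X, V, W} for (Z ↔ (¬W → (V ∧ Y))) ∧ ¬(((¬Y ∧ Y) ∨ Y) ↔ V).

Initial set: {((Z ↔ (¬W → (V ∧ Y))) ∧ ¬(((¬Y ∧ Y) ∨ Y) ↔ V))}.
((Z ↔ (¬W → (V ∧ Y))) ∧ ¬(((¬Y ∧ Y) ∨ Y) ↔ V)): α-rule — add (Z ↔ (¬W → (V ∧ Y))), ¬(((¬Y ∧ Y) ∨ Y) ↔ V).
(Z ↔ (¬W → (V ∧ Y))): β-rule — branch into Z, (¬W → (V ∧ Y))  //  ¬Z, ¬(¬W → (V ∧ Y)).
  branch 1 (add Z, (¬W → (V ∧ Y))):
    ¬(((¬Y ∧ Y) ∨ Y) ↔ V): β-rule — branch into ((¬Y ∧ Y) ∨ Y), ¬V  //  ¬((¬Y ∧ Y) ∨ Y), V.
      branch 1.1 (add ((¬Y ∧ Y) ∨ Y), ¬V):
        (¬W → (V ∧ Y)): β-rule — branch into ¬¬W  //  (V ∧ Y).
          branch 1.1.1 (add ¬¬W):
            ((¬Y ∧ Y) ∨ Y): β-rule — branch into (¬Y ∧ Y)  //  Y.
              branch 1.1.1.1 (add (¬Y ∧ Y)):
                (¬Y ∧ Y): α-rule — add ¬Y, Y.
                × closes — contains both Y and ¬Y.
              branch 1.1.1.2 (add Y):
                ○ open, literals {V=0, W=1, Y=1, Z=1}.
          branch 1.1.2 (add (V ∧ Y)):
            (V ∧ Y): α-rule — add V, Y.
            × closes — contains both V and ¬V.
      branch 1.2 (add ¬((¬Y ∧ Y) ∨ Y), V):
        ¬((¬Y ∧ Y) ∨ Y): α-rule — add ¬(¬Y ∧ Y), ¬Y.
        (¬W → (V ∧ Y)): β-rule — branch into ¬¬W  //  (V ∧ Y).
          branch 1.2.1 (add ¬¬W):
            ¬(¬Y ∧ Y): β-rule — branch into ¬¬Y  //  ¬Y.
              branch 1.2.1.1 (add ¬¬Y):
                × closes — contains both Y and ¬Y.
              branch 1.2.1.2 (add ¬Y):
                ○ open, literals {V=1, W=1, Y=0, Z=1}.
          branch 1.2.2 (add (V ∧ Y)):
            (V ∧ Y): α-rule — add V, Y.
            × closes — contains both Y and ¬Y.
  branch 2 (add ¬Z, ¬(¬W → (V ∧ Y))):
    ¬(¬W → (V ∧ Y)): α-rule — add ¬W, ¬(V ∧ Y).
    ¬(((¬Y ∧ Y) ∨ Y) ↔ V): β-rule — branch into ((¬Y ∧ Y) ∨ Y), ¬V  //  ¬((¬Y ∧ Y) ∨ Y), V.
      branch 2.1 (add ((¬Y ∧ Y) ∨ Y), ¬V):
        ¬(V ∧ Y): β-rule — branch into ¬V  //  ¬Y.
          branch 2.1.1 (add ¬V):
            ((¬Y ∧ Y) ∨ Y): β-rule — branch into (¬Y ∧ Y)  //  Y.
              branch 2.1.1.1 (add (¬Y ∧ Y)):
                (¬Y ∧ Y): α-rule — add ¬Y, Y.
                × closes — contains both Y and ¬Y.
              branch 2.1.1.2 (add Y):
                ○ open, literals {V=0, W=0, Y=1, Z=0}.
          branch 2.1.2 (add ¬Y):
            ((¬Y ∧ Y) ∨ Y): β-rule — branch into (¬Y ∧ Y)  //  Y.
              branch 2.1.2.1 (add (¬Y ∧ Y)):
                (¬Y ∧ Y): α-rule — add ¬Y, Y.
                × closes — contains both Y and ¬Y.
              branch 2.1.2.2 (add Y):
                × closes — contains both Y and ¬Y.
      branch 2.2 (add ¬((¬Y ∧ Y) ∨ Y), V):
        ¬((¬Y ∧ Y) ∨ Y): α-rule — add ¬(¬Y ∧ Y), ¬Y.
        ¬(V ∧ Y): β-rule — branch into ¬V  //  ¬Y.
          branch 2.2.1 (add ¬V):
            × closes — contains both V and ¬V.
          branch 2.2.2 (add ¬Y):
            ¬(¬Y ∧ Y): β-rule — branch into ¬¬Y  //  ¬Y.
              branch 2.2.2.1 (add ¬¬Y):
                × closes — contains both Y and ¬Y.
              branch 2.2.2.2 (add ¬Y):
                ○ open, literals {V=1, W=0, Y=0, Z=0}.
9 branches closed, 4 open.
Each open branch fixes some atoms; the unmentioned ones are free. Counting distinct full assignments: branch {V=0, W=1, Y=1, Z=1} (X) contributes 2 new; branch {V=1, W=1, Y=0, Z=1} (X) contributes 2 new; branch {V=0, W=0, Y=1, Z=0} (X) contributes 2 new; branch {V=1, W=0, Y=0, Z=0} (X) contributes 2 new. Total: 8.

8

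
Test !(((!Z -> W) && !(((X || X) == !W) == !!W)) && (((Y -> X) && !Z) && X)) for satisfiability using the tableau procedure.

Satisfiable

Initial set: {!(((!Z -> W) && !(((X || X) == !W) == !!W)) && (((Y -> X) && !Z) && X))}.
!(((!Z -> W) && !(((X || X) == !W) == !!W)) && (((Y -> X) && !Z) && X)): β-rule — branch into !((!Z -> W) && !(((X || X) == !W) == !!W))  //  !(((Y -> X) && !Z) && X).
  branch 1 (add !((!Z -> W) && !(((X || X) == !W) == !!W))):
    !((!Z -> W) && !(((X || X) == !W) == !!W)): β-rule — branch into !(!Z -> W)  //  !!(((X || X) == !W) == !!W).
      branch 1.1 (add !(!Z -> W)):
        !(!Z -> W): α-rule — add !Z, !W.
        ○ open, literals {W=F, Z=F}.
      branch 1.2 (add !!(((X || X) == !W) == !!W)):
        !!(((X || X) == !W) == !!W): β-rule — branch into ((X || X) == !W), !!W  //  !((X || X) == !W), !!!W.
          branch 1.2.1 (add ((X || X) == !W), !!W):
            !!W: drop double negation, giving W.
            ((X || X) == !W): β-rule — branch into (X || X), !W  //  !(X || X), !!W.
              branch 1.2.1.1 (add (X || X), !W):
                × closes — contains both W and !W.
              branch 1.2.1.2 (add !(X || X), !!W):
                !(X || X): α-rule — add !X, !X.
                ○ open, literals {W=T, X=F}.
          branch 1.2.2 (add !((X || X) == !W), !!!W):
            !!!W: drop double negation, giving !W.
            !((X || X) == !W): β-rule — branch into (X || X), !!W  //  !(X || X), !W.
              branch 1.2.2.1 (add (X || X), !!W):
                × closes — contains both W and !W.
              branch 1.2.2.2 (add !(X || X), !W):
                !(X || X): α-rule — add !X, !X.
                ○ open, literals {W=F, X=F}.
  branch 2 (add !(((Y -> X) && !Z) && X)):
    !(((Y -> X) && !Z) && X): β-rule — branch into !((Y -> X) && !Z)  //  !X.
      branch 2.1 (add !((Y -> X) && !Z)):
        !((Y -> X) && !Z): β-rule — branch into !(Y -> X)  //  !!Z.
          branch 2.1.1 (add !(Y -> X)):
            !(Y -> X): α-rule — add Y, !X.
            ○ open, literals {X=F, Y=T}.
          branch 2.1.2 (add !!Z):
            ○ open, literals {Z=T}.
      branch 2.2 (add !X):
        ○ open, literals {X=F}.
2 branches closed, 6 open.
An open branch gives a satisfying assignment: W=F, Z=F.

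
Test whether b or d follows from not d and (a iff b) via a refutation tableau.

No

Initial set: {(not d and (a iff b)); not (b or d)}.
(not d and (a iff b)): α-rule — add not d, (a iff b).
not (b or d): α-rule — add not b, not d.
(a iff b): β-rule — branch into a, b  //  not a, not b.
  branch 1 (add a, b):
    × closes — contains both b and not b.
  branch 2 (add not a, not b):
    ○ open, literals {a=false, b=false, d=false}.
1 branch closed, 1 open.
An open branch gives a countermodel: a=false, b=false, d=false (unmentioned atoms arbitrary); the premises hold there but the conclusion fails.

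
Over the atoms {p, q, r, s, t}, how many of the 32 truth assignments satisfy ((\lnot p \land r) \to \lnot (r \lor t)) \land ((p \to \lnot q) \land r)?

Initial set: {T (((\lnot p \land r) \to \lnot (r \lor t)) \land ((p \to \lnot q) \land r))}.
T (((\lnot p \land r) \to \lnot (r \lor t)) \land ((p \to \lnot q) \land r)): α-rule — add T ((\lnot p \land r) \to \lnot (r \lor t)), T ((p \to \lnot q) \land r).
T ((p \to \lnot q) \land r): α-rule — add T (p \to \lnot q), T r.
T ((\lnot p \land r) \to \lnot (r \lor t)): β-rule — branch into F (\lnot p \land r)  //  T \lnot (r \lor t).
  branch 1 (add F (\lnot p \land r)):
    T (p \to \lnot q): β-rule — branch into F p  //  T \lnot q.
      branch 1.1 (add F p):
        F (\lnot p \land r): β-rule — branch into F \lnot p  //  F r.
          branch 1.1.1 (add F \lnot p):
            × closes — contains both p and \lnot p.
          branch 1.1.2 (add F r):
            × closes — contains both r and \lnot r.
      branch 1.2 (add T \lnot q):
        F (\lnot p \land r): β-rule — branch into F \lnot p  //  F r.
          branch 1.2.1 (add F \lnot p):
            ○ open, literals {p=true, q=false, r=true}.
          branch 1.2.2 (add F r):
            × closes — contains both r and \lnot r.
  branch 2 (add T \lnot (r \lor t)):
    T \lnot (r \lor t): α-rule — add F r, F t.
    × closes — contains both r and \lnot r.
4 branches closed, 1 open.
Each open branch fixes some atoms; the unmentioned ones are free. Counting distinct full assignments: branch {p=true, q=false, r=true} (s, t) contributes 4 new. Total: 4.

4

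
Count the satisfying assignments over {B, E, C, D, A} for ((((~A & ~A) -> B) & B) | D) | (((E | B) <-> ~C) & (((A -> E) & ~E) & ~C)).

Initial set: {(((((~A & ~A) -> B) & B) | D) | (((E | B) <-> ~C) & (((A -> E) & ~E) & ~C)))}.
(((((~A & ~A) -> B) & B) | D) | (((E | B) <-> ~C) & (((A -> E) & ~E) & ~C))): β-rule — branch into ((((~A & ~A) -> B) & B) | D)  //  (((E | B) <-> ~C) & (((A -> E) & ~E) & ~C)).
  branch 1 (add ((((~A & ~A) -> B) & B) | D)):
    ((((~A & ~A) -> B) & B) | D): β-rule — branch into (((~A & ~A) -> B) & B)  //  D.
      branch 1.1 (add (((~A & ~A) -> B) & B)):
        (((~A & ~A) -> B) & B): α-rule — add ((~A & ~A) -> B), B.
        ((~A & ~A) -> B): β-rule — branch into ~(~A & ~A)  //  B.
          branch 1.1.1 (add ~(~A & ~A)):
            ~(~A & ~A): β-rule — branch into ~~A  //  ~~A.
              branch 1.1.1.1 (add ~~A):
                ○ open, literals {A=T, B=T}.
              branch 1.1.1.2 (add ~~A):
                ○ open, literals {A=T, B=T}.
          branch 1.1.2 (add B):
            ○ open, literals {B=T}.
      branch 1.2 (add D):
        ○ open, literals {D=T}.
  branch 2 (add (((E | B) <-> ~C) & (((A -> E) & ~E) & ~C))):
    (((E | B) <-> ~C) & (((A -> E) & ~E) & ~C)): α-rule — add ((E | B) <-> ~C), (((A -> E) & ~E) & ~C).
    (((A -> E) & ~E) & ~C): α-rule — add ((A -> E) & ~E), ~C.
    ((A -> E) & ~E): α-rule — add (A -> E), ~E.
    ((E | B) <-> ~C): β-rule — branch into (E | B), ~C  //  ~(E | B), ~~C.
      branch 2.1 (add (E | B), ~C):
        (A -> E): β-rule — branch into ~A  //  E.
          branch 2.1.1 (add ~A):
            (E | B): β-rule — branch into E  //  B.
              branch 2.1.1.1 (add E):
                × closes — contains both E and ~E.
              branch 2.1.1.2 (add B):
                ○ open, literals {A=F, B=T, C=F, E=F}.
          branch 2.1.2 (add E):
            × closes — contains both E and ~E.
      branch 2.2 (add ~(E | B), ~~C):
        × closes — contains both C and ~C.
3 branches closed, 5 open.
Each open branch fixes some atoms; the unmentioned ones are free. Counting distinct full assignments: branch {A=T, B=T} (E, C, D) contributes 8 new; branch {A=T, B=T} (E, C, D) contributes 0 new; branch {B=T} (E, C, D, A) contributes 8 new; branch {D=T} (B, E, C, A) contributes 8 new; branch {A=F, B=T, C=F, E=F} (D) contributes 0 new. Total: 24.

24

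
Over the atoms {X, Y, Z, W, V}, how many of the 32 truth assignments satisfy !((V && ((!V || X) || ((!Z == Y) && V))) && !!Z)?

Initial set: {!((V && ((!V || X) || ((!Z == Y) && V))) && !!Z)}.
!((V && ((!V || X) || ((!Z == Y) && V))) && !!Z): β-rule — branch into !(V && ((!V || X) || ((!Z == Y) && V)))  //  !!!Z.
  branch 1 (add !(V && ((!V || X) || ((!Z == Y) && V)))):
    !(V && ((!V || X) || ((!Z == Y) && V))): β-rule — branch into !V  //  !((!V || X) || ((!Z == Y) && V)).
      branch 1.1 (add !V):
        ○ open, literals {V=0}.
      branch 1.2 (add !((!V || X) || ((!Z == Y) && V))):
        !((!V || X) || ((!Z == Y) && V)): α-rule — add !(!V || X), !((!Z == Y) && V).
        !(!V || X): α-rule — add !!V, !X.
        !((!Z == Y) && V): β-rule — branch into !(!Z == Y)  //  !V.
          branch 1.2.1 (add !(!Z == Y)):
            !(!Z == Y): β-rule — branch into !Z, !Y  //  !!Z, Y.
              branch 1.2.1.1 (add !Z, !Y):
                ○ open, literals {V=1, X=0, Y=0, Z=0}.
              branch 1.2.1.2 (add !!Z, Y):
                ○ open, literals {V=1, X=0, Y=1, Z=1}.
          branch 1.2.2 (add !V):
            × closes — contains both V and !V.
  branch 2 (add !!!Z):
    !!!Z: drop double negation, giving !Z.
    ○ open, literals {Z=0}.
1 branch closed, 4 open.
Each open branch fixes some atoms; the unmentioned ones are free. Counting distinct full assignments: branch {V=0} (X, Y, Z, W) contributes 16 new; branch {V=1, X=0, Y=0, Z=0} (W) contributes 2 new; branch {V=1, X=0, Y=1, Z=1} (W) contributes 2 new; branch {Z=0} (X, Y, W, V) contributes 6 new. Total: 26.

26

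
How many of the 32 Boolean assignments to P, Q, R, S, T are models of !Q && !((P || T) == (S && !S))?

Initial set: {(!Q && !((P || T) == (S && !S)))}.
(!Q && !((P || T) == (S && !S))): α-rule — add !Q, !((P || T) == (S && !S)).
!((P || T) == (S && !S)): β-rule — branch into (P || T), !(S && !S)  //  !(P || T), (S && !S).
  branch 1 (add (P || T), !(S && !S)):
    (P || T): β-rule — branch into P  //  T.
      branch 1.1 (add P):
        !(S && !S): β-rule — branch into !S  //  !!S.
          branch 1.1.1 (add !S):
            ○ open, literals {P=T, Q=F, S=F}.
          branch 1.1.2 (add !!S):
            ○ open, literals {P=T, Q=F, S=T}.
      branch 1.2 (add T):
        !(S && !S): β-rule — branch into !S  //  !!S.
          branch 1.2.1 (add !S):
            ○ open, literals {Q=F, S=F, T=T}.
          branch 1.2.2 (add !!S):
            ○ open, literals {Q=F, S=T, T=T}.
  branch 2 (add !(P || T), (S && !S)):
    !(P || T): α-rule — add !P, !T.
    (S && !S): α-rule — add S, !S.
    × closes — contains both S and !S.
1 branch closed, 4 open.
Each open branch fixes some atoms; the unmentioned ones are free. Counting distinct full assignments: branch {P=T, Q=F, S=F} (R, T) contributes 4 new; branch {P=T, Q=F, S=T} (R, T) contributes 4 new; branch {Q=F, S=F, T=T} (P, R) contributes 2 new; branch {Q=F, S=T, T=T} (P, R) contributes 2 new. Total: 12.

12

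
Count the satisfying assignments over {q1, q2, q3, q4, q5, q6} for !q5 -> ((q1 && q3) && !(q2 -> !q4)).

34

Initial set: {(!q5 -> ((q1 && q3) && !(q2 -> !q4)))}.
(!q5 -> ((q1 && q3) && !(q2 -> !q4))): β-rule — branch into !!q5  //  ((q1 && q3) && !(q2 -> !q4)).
  branch 1 (add !!q5):
    ○ open, literals {q5=1}.
  branch 2 (add ((q1 && q3) && !(q2 -> !q4))):
    ((q1 && q3) && !(q2 -> !q4)): α-rule — add (q1 && q3), !(q2 -> !q4).
    (q1 && q3): α-rule — add q1, q3.
    !(q2 -> !q4): α-rule — add q2, !!q4.
    ○ open, literals {q1=1, q2=1, q3=1, q4=1}.
0 branches closed, 2 open.
Each open branch fixes some atoms; the unmentioned ones are free. Counting distinct full assignments: branch {q5=1} (q1, q2, q3, q4, q6) contributes 32 new; branch {q1=1, q2=1, q3=1, q4=1} (q5, q6) contributes 2 new. Total: 34.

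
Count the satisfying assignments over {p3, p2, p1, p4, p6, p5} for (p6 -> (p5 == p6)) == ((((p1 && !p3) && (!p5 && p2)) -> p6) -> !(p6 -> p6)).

18

Initial set: {((p6 -> (p5 == p6)) == ((((p1 && !p3) && (!p5 && p2)) -> p6) -> !(p6 -> p6)))}.
((p6 -> (p5 == p6)) == ((((p1 && !p3) && (!p5 && p2)) -> p6) -> !(p6 -> p6))): β-rule — branch into (p6 -> (p5 == p6)), ((((p1 && !p3) && (!p5 && p2)) -> p6) -> !(p6 -> p6))  //  !(p6 -> (p5 == p6)), !((((p1 && !p3) && (!p5 && p2)) -> p6) -> !(p6 -> p6)).
  branch 1 (add (p6 -> (p5 == p6)), ((((p1 && !p3) && (!p5 && p2)) -> p6) -> !(p6 -> p6))):
    (p6 -> (p5 == p6)): β-rule — branch into !p6  //  (p5 == p6).
      branch 1.1 (add !p6):
        ((((p1 && !p3) && (!p5 && p2)) -> p6) -> !(p6 -> p6)): β-rule — branch into !(((p1 && !p3) && (!p5 && p2)) -> p6)  //  !(p6 -> p6).
          branch 1.1.1 (add !(((p1 && !p3) && (!p5 && p2)) -> p6)):
            !(((p1 && !p3) && (!p5 && p2)) -> p6): α-rule — add ((p1 && !p3) && (!p5 && p2)), !p6.
            ((p1 && !p3) && (!p5 && p2)): α-rule — add (p1 && !p3), (!p5 && p2).
            (p1 && !p3): α-rule — add p1, !p3.
            (!p5 && p2): α-rule — add !p5, p2.
            ○ open, literals {p1=T, p2=T, p3=F, p5=F, p6=F}.
          branch 1.1.2 (add !(p6 -> p6)):
            !(p6 -> p6): α-rule — add p6, !p6.
            × closes — contains both p6 and !p6.
      branch 1.2 (add (p5 == p6)):
        ((((p1 && !p3) && (!p5 && p2)) -> p6) -> !(p6 -> p6)): β-rule — branch into !(((p1 && !p3) && (!p5 && p2)) -> p6)  //  !(p6 -> p6).
          branch 1.2.1 (add !(((p1 && !p3) && (!p5 && p2)) -> p6)):
            !(((p1 && !p3) && (!p5 && p2)) -> p6): α-rule — add ((p1 && !p3) && (!p5 && p2)), !p6.
            ((p1 && !p3) && (!p5 && p2)): α-rule — add (p1 && !p3), (!p5 && p2).
            (p1 && !p3): α-rule — add p1, !p3.
            (!p5 && p2): α-rule — add !p5, p2.
            (p5 == p6): β-rule — branch into p5, p6  //  !p5, !p6.
              branch 1.2.1.1 (add p5, p6):
                × closes — contains both p5 and !p5.
              branch 1.2.1.2 (add !p5, !p6):
                ○ open, literals {p1=T, p2=T, p3=F, p5=F, p6=F}.
          branch 1.2.2 (add !(p6 -> p6)):
            !(p6 -> p6): α-rule — add p6, !p6.
            × closes — contains both p6 and !p6.
  branch 2 (add !(p6 -> (p5 == p6)), !((((p1 && !p3) && (!p5 && p2)) -> p6) -> !(p6 -> p6))):
    !(p6 -> (p5 == p6)): α-rule — add p6, !(p5 == p6).
    !((((p1 && !p3) && (!p5 && p2)) -> p6) -> !(p6 -> p6)): α-rule — add (((p1 && !p3) && (!p5 && p2)) -> p6), !!(p6 -> p6).
    !(p5 == p6): β-rule — branch into p5, !p6  //  !p5, p6.
      branch 2.1 (add p5, !p6):
        × closes — contains both p6 and !p6.
      branch 2.2 (add !p5, p6):
        (((p1 && !p3) && (!p5 && p2)) -> p6): β-rule — branch into !((p1 && !p3) && (!p5 && p2))  //  p6.
          branch 2.2.1 (add !((p1 && !p3) && (!p5 && p2))):
            !!(p6 -> p6): β-rule — branch into !p6  //  p6.
              branch 2.2.1.1 (add !p6):
                × closes — contains both p6 and !p6.
              branch 2.2.1.2 (add p6):
                !((p1 && !p3) && (!p5 && p2)): β-rule — branch into !(p1 && !p3)  //  !(!p5 && p2).
                  branch 2.2.1.2.1 (add !(p1 && !p3)):
                    !(p1 && !p3): β-rule — branch into !p1  //  !!p3.
                      branch 2.2.1.2.1.1 (add !p1):
                        ○ open, literals {p1=F, p5=F, p6=T}.
                      branch 2.2.1.2.1.2 (add !!p3):
                        ○ open, literals {p3=T, p5=F, p6=T}.
                  branch 2.2.1.2.2 (add !(!p5 && p2)):
                    !(!p5 && p2): β-rule — branch into !!p5  //  !p2.
                      branch 2.2.1.2.2.1 (add !!p5):
                        × closes — contains both p5 and !p5.
                      branch 2.2.1.2.2.2 (add !p2):
                        ○ open, literals {p2=F, p5=F, p6=T}.
          branch 2.2.2 (add p6):
            !!(p6 -> p6): β-rule — branch into !p6  //  p6.
              branch 2.2.2.1 (add !p6):
                × closes — contains both p6 and !p6.
              branch 2.2.2.2 (add p6):
                ○ open, literals {p5=F, p6=T}.
7 branches closed, 6 open.
Each open branch fixes some atoms; the unmentioned ones are free. Counting distinct full assignments: branch {p1=T, p2=T, p3=F, p5=F, p6=F} (p4) contributes 2 new; branch {p1=T, p2=T, p3=F, p5=F, p6=F} (p4) contributes 0 new; branch {p1=F, p5=F, p6=T} (p3, p2, p4) contributes 8 new; branch {p3=T, p5=F, p6=T} (p2, p1, p4) contributes 4 new; branch {p2=F, p5=F, p6=T} (p3, p1, p4) contributes 2 new; branch {p5=F, p6=T} (p3, p2, p1, p4) contributes 2 new. Total: 18.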